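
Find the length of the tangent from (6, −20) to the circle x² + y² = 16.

With centre O = (0, 0), |OP|² = 436 and r² = 16.
Power of the point: PT² = |PO|² − r² = 420, so PT = 2√105.

2√105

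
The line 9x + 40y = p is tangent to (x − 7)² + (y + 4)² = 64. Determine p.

p = −425 or p = 231

For a tangent, require d(centre, line) = r = 8.
|9·7 + 40·(−4) − p| / √1681 = 8
|p − (−97)| = 8·41, so p = 231 or p = −425.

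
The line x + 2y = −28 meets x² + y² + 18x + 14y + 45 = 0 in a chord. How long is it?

Substitute y = (−28 − x)/2:
5x² + 100x + 180 = 0  ⟹  x² + 20x + 36 = 0
x = −2 or x = −18, giving (−2, −13) and (−18, −5).
|(−2, −13) − (−18, −5)| = √((16)² + (−8)²) = 8√5.

8√5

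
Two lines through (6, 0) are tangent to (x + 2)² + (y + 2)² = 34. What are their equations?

Let a tangent through (6, 0) have slope m. Its distance from (−2, −2) must equal √34:
(−8m − (−2))² = 34(m² + 1)
15m² − 16m − 15 = 0, so m = 5/3 or m = −3/5.
Through (6, 0) these give 5x − 3y = 30 and 3x + 5y = 18.

5x − 3y = 30 and 3x + 5y = 18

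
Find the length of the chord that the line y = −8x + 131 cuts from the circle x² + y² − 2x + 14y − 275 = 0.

2√65

Centre (1, −7), r² = 325. Perpendicular distance d from centre to line = |−130| / √65 = 130/√65.
Half the chord is √(r² − d²) = √(65), so the full chord is 2√65.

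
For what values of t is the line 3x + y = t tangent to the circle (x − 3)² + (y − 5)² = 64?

t = 14 ± 8√10

Tangency holds when the distance from the centre (3, 5) to the line equals the radius 8:
|3·3 + 1·5 − t| / √10 = 8
|t − (14)| = 8√10.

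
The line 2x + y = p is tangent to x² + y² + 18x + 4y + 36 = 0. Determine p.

p = −20 ± 7√5

The line touches the circle iff its distance from (−9, −2) is 7:
|2·(−9) + 1·(−2) − p| / √5 = 7
|p − (−20)| = 7√5.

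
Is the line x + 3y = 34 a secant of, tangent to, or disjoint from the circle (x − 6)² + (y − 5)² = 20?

d² = (1·6 + 3·5 − (34))²/10 = 169/10; r² = 20.
Since d² < r², the line cuts the circle twice.

secant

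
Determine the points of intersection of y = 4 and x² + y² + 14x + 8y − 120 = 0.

Substitute y = 4:
x² + 14x − 72 = 0
x = 4 or x = −18, giving (4, 4) and (−18, 4).

(−18, 4) and (4, 4)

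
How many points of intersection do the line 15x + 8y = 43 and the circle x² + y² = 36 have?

Substituting the line into the circle gives 289x² − 1290x − 455 = 0.
Discriminant = (−1290)² − 4·289·(−455) = 2190080 > 0.
Two real roots: the line is a secant.

2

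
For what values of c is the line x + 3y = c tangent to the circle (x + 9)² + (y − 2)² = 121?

c = −3 ± 11√10

For a tangent, require d(centre, line) = r = 11.
|1·(−9) + 3·2 − c| / √10 = 11
|c − (−3)| = 11√10.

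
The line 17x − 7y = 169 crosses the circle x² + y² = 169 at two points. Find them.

(5, −12) and (12, 5)

Express y = (−169 + 17x)/7 and substitute into the circle:
338x² − 5746x + 20280 = 0  ⟹  x² − 17x + 60 = 0
x = 12 or x = 5, giving (12, 5) and (5, −12).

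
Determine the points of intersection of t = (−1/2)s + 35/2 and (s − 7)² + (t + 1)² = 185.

Substitute t = (35 − s)/2:
5s² − 130s + 825 = 0  ⟹  s² − 26s + 165 = 0
s = 15 or s = 11, giving (15, 10) and (11, 12).

(11, 12) and (15, 10)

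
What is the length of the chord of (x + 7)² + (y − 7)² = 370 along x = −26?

The line gives x = −26. Substituting into the circle:
y² − 14y + 40 = 0
y = 10 or y = 4, giving (−26, 10) and (−26, 4).
Chord length = distance between (−26, 10) and (−26, 4) = √36 = 6.

6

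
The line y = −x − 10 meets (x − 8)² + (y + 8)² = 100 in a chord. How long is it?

10√2

Express y = −x − 10 and substitute into the circle:
2x² − 12x − 32 = 0  ⟹  x² − 6x − 16 = 0
x = 8 or x = −2, giving (8, −18) and (−2, −8).
Chord length = distance between (8, −18) and (−2, −8) = √200 = 10√2.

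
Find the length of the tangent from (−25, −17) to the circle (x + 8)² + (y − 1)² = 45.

The centre is (−8, 1) and r = 3√5. The square of the distance from P to the centre is 289 + 324 = 613.
By the tangent–radius right angle, tangent length = √(|PO|² − r²) = √568 = 2√142.

2√142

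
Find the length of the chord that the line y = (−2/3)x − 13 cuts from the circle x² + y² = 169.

Express y = (−39 − 2x)/3 and substitute into the circle:
13x² + 156x = 0  ⟹  x² + 12x = 0
x = 0 or x = −12, giving (0, −13) and (−12, −5).
Chord length = distance between (0, −13) and (−12, −5) = √208 = 4√13.

4√13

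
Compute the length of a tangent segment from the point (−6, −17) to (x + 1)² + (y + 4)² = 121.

Centre (−1, −4), r² = 121. |PO|² = (−5)² + (−13)² = 194.
Power of the point: PT² = |PO|² − r² = 73, so PT = √73.

√73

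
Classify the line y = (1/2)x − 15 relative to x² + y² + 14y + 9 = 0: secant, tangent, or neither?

neither

Substituting the line into the circle gives 5x² − 32x + 96 = 0.
Discriminant = (−32)² − 4·5·(96) = −896 < 0.
No real roots: the line does not meet the circle.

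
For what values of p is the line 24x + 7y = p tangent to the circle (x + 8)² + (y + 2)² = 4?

The line touches the circle iff its distance from (−8, −2) is 2:
|24·(−8) + 7·(−2) − p| / √625 = 2
|p − (−206)| = 2·25, so p = −156 or p = −256.

p = −256 or p = −156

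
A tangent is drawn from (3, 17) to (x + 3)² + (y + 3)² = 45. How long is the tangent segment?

√391

Centre (−3, −3), r² = 45. |PO|² = (6)² + (20)² = 436.
By the tangent–radius right angle, tangent length = √(|PO|² − r²) = √391.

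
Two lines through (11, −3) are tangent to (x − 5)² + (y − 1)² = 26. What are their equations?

Write the tangent as mx − y + (−3 − m·(11)) = 0 and set its distance from the centre to √26:
[m·(−6) − (4)]² = 26(m² + 1)
5m² + 24m − 5 = 0, so m = 1/5 or m = −5.
Through (11, −3) these give x − 5y = 26 and 5x + y = 52.

x − 5y = 26 and 5x + y = 52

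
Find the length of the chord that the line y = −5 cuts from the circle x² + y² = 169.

24

Express y = −5 and substitute into the circle:
x² − 144 = 0
x = 12 or x = −12, giving (12, −5) and (−12, −5).
Chord length = distance between (12, −5) and (−12, −5) = √576 = 24.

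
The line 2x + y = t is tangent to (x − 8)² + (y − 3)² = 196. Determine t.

Tangency holds when the distance from the centre (8, 3) to the line equals the radius 14:
|2·8 + 1·3 − t| / √5 = 14
|t − (19)| = 14√5.

t = 19 ± 14√5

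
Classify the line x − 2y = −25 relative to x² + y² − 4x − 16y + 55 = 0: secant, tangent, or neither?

Substituting the line into the circle gives 5x² + 2x + 45 = 0.
Δ = 4 − 900 = −896.
No real roots: the line does not meet the circle.

neither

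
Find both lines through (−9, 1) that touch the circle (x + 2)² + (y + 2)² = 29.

2x − 5y = −23 and 5x + 2y = −43

A line y − (1) = m(x − (−9)) is tangent when its distance from (−2, −2) is √29:
(7m − (−3))² = 29(m² + 1)
10m² + 21m − 10 = 0, so m = 2/5 or m = −5/2.
With m = 2/5: 2x − 5y = −23. With m = −5/2: 5x + 2y = −43.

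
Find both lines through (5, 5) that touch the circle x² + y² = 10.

Write the tangent as mx − y + (5 − m·(5)) = 0 and set its distance from the centre to √10:
[m·(−5) − (−5)]² = 10(m² + 1)
3m² − 10m + 3 = 0, so m = 1/3 or m = 3.
With m = 1/3: x − 3y = −10. With m = 3: 3x − y = 10.

x − 3y = −10 and 3x − y = 10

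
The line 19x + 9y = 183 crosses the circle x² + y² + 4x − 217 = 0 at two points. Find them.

(3, 14) and (12, −5)

Express y = (183 − 19x)/9 and substitute into the circle:
442x² − 6630x + 15912 = 0  ⟹  x² − 15x + 36 = 0
x = 12 or x = 3, giving (12, −5) and (3, 14).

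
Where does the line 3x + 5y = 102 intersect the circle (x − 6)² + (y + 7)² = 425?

Express y = (102 − 3x)/5 and substitute into the circle:
34x² − 1122x + 9044 = 0  ⟹  x² − 33x + 266 = 0
x = 19 or x = 14, giving (19, 9) and (14, 12).

(14, 12) and (19, 9)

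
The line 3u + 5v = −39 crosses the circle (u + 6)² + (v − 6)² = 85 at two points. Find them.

(−13, 0) and (−8, −3)

Express v = (−39 − 3u)/5 and substitute into the circle:
34u² + 714u + 3536 = 0  ⟹  u² + 21u + 104 = 0
u = −8 or u = −13, giving (−8, −3) and (−13, 0).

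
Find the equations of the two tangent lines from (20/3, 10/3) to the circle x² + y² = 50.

Let a tangent through (20/3, 10/3) have slope m. Its distance from (0, 0) must equal 5√2:
(−20/3m − (−10/3))² = 50(m² + 1)
m² + 8m + 7 = 0, so m = −1 or m = −7.
Through (20/3, 10/3) these give x + y = 10 and 7x + y = 50.

x + y = 10 and 7x + y = 50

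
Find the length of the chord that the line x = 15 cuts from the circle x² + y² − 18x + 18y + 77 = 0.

14

Centre (9, −9), r² = 85. Perpendicular distance d from centre to line = |−6| / √1 = 6.
Chord = 2√(r² − d²) = 2·√(49) = 14.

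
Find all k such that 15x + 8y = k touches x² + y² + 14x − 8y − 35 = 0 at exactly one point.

The line touches the circle iff its distance from (−7, 4) is 10:
|15·(−7) + 8·4 − k| / √289 = 10
|k − (−73)| = 10·17, so k = 97 or k = −243.

k = −243 or k = 97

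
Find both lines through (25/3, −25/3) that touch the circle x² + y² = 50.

x + 7y = −50 and 7x + y = 50

Let a tangent through (25/3, −25/3) have slope m. Its distance from (0, 0) must equal 5√2:
(−25/3m − (25/3))² = 50(m² + 1)
7m² + 50m + 7 = 0, so m = −1/7 or m = −7.
With m = −1/7: x + 7y = −50. With m = −7: 7x + y = 50.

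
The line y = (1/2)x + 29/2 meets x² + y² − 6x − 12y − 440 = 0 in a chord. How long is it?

From the line, y = (29 + x)/2. Substituting:
5x² + 10x − 1615 = 0  ⟹  x² + 2x − 323 = 0
x = 17 or x = −19, giving (17, 23) and (−19, 5).
Chord length = distance between (17, 23) and (−19, 5) = √1620 = 18√5.

18√5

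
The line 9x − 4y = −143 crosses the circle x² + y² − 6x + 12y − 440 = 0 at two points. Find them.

(−19, −7) and (−11, 11)

From the line, y = (143 + 9x)/4. Substituting:
97x² + 2910x + 20273 = 0  ⟹  x² + 30x + 209 = 0
x = −11 or x = −19, giving (−11, 11) and (−19, −7).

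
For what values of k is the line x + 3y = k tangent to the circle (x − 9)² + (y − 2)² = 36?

k = 15 ± 6√10

The line touches the circle iff its distance from (9, 2) is 6:
|1·9 + 3·2 − k| / √10 = 6
|k − (15)| = 6√10.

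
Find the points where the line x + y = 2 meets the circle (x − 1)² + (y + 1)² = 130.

(−6, 8) and (10, −8)

Express y = −x + 2 and substitute into the circle:
2x² − 8x − 120 = 0  ⟹  x² − 4x − 60 = 0
x = 10 or x = −6, giving (10, −8) and (−6, 8).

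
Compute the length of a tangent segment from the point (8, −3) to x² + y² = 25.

The centre is (0, 0) and r = 5. The square of the distance from P to the centre is 64 + 9 = 73.
The tangent meets the radius at right angles, so tangent² = |PO|² − r² = 73 − 25 = 48.

4√3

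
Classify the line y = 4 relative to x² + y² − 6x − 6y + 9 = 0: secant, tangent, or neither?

secant

Centre (3, 3), r² = 9. Distance² from centre to line = (−1)² = 1.
Since d² < r², the line cuts the circle twice.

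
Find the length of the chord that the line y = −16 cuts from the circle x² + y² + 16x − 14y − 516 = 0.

20

Substitute y = −16:
x² + 16x − 36 = 0
x = 2 or x = −18, giving (2, −16) and (−18, −16).
Chord length = distance between (2, −16) and (−18, −16) = √400 = 20.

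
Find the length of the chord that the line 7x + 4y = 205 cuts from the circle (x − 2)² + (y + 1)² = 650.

2√65

Express y = (205 − 7x)/4 and substitute into the circle:
65x² − 2990x + 33345 = 0  ⟹  x² − 46x + 513 = 0
x = 27 or x = 19, giving (27, 4) and (19, 18).
Chord length = distance between (27, 4) and (19, 18) = √260 = 2√65.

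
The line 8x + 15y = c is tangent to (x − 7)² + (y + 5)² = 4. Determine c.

c = −53 or c = 15

The line touches the circle iff its distance from (7, −5) is 2:
|8·7 + 15·(−5) − c| / √289 = 2
|c − (−19)| = 2·17, so c = 15 or c = −53.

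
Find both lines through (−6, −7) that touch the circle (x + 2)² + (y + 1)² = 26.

x − 5y = 29 and 5x + y = −37

Write the tangent as mx − y + (−7 − m·(−6)) = 0 and set its distance from the centre to √26:
(4m − (6))² = 26(m² + 1)
5m² + 24m − 5 = 0, so m = 1/5 or m = −5.
With m = 1/5: x − 5y = 29. With m = −5: 5x + y = −37.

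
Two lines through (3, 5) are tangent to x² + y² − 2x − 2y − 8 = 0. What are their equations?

x − 3y = −12 and 3x + y = 14

A line y − (5) = m(x − (3)) is tangent when its distance from (1, 1) is √10:
(−2m − (−4))² = 10(m² + 1)
3m² + 8m − 3 = 0, so m = 1/3 or m = −3.
With m = 1/3: x − 3y = −12. With m = −3: 3x + y = 14.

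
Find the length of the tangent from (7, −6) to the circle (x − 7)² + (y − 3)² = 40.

√41

Centre (7, 3), r² = 40. |PO|² = (0)² + (−9)² = 81.
The tangent meets the radius at right angles, so tangent² = |PO|² − r² = 81 − 40 = 41.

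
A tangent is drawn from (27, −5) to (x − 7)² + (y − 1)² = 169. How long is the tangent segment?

The centre is (7, 1) and r = 13. The square of the distance from P to the centre is 400 + 36 = 436.
By the tangent–radius right angle, tangent length = √(|PO|² − r²) = √267.

√267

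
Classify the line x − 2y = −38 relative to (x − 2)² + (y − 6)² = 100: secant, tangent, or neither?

Centre (2, 6), r² = 100. Distance² from centre to line = (28)²/5 = 784/5.
Since d² > r², the line lies outside the circle.

neither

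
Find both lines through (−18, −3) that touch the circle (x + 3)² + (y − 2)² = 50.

A line y − (−3) = m(x − (−18)) is tangent when its distance from (−3, 2) is 5√2:
(15m − (5))² = 50(m² + 1)
7m² − 6m − 1 = 0, so m = −1/7 or m = 1.
Through (−18, −3) these give x + 7y = −39 and x − y = −15.

x + 7y = −39 and x − y = −15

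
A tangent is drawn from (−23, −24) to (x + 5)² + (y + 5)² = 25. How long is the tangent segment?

Centre (−5, −5), r² = 25. |PO|² = (−18)² + (−19)² = 685.
Power of the point: PT² = |PO|² − r² = 660, so PT = 2√165.

2√165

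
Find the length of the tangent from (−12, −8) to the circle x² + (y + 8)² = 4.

The centre is (0, −8) and r = 2. The square of the distance from P to the centre is 144 + 0 = 144.
The tangent meets the radius at right angles, so tangent² = |PO|² − r² = 144 − 4 = 140.

2√35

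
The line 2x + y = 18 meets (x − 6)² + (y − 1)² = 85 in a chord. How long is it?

Express y = −2x + 18 and substitute into the circle:
5x² − 80x + 240 = 0  ⟹  x² − 16x + 48 = 0
x = 12 or x = 4, giving (12, −6) and (4, 10).
Chord length = distance between (12, −6) and (4, 10) = √320 = 8√5.

8√5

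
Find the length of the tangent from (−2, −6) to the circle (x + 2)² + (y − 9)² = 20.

√205

With centre O = (−2, 9), |OP|² = 225 and r² = 20.
The tangent meets the radius at right angles, so tangent² = |PO|² − r² = 225 − 20 = 205.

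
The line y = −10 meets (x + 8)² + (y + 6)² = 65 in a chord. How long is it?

14

Express y = −10 and substitute into the circle:
x² + 16x + 15 = 0
x = −1 or x = −15, giving (−1, −10) and (−15, −10).
|(−1, −10) − (−15, −10)| = √((14)² + (0)²) = 14.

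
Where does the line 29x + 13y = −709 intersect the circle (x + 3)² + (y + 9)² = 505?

(−24, −1) and (−11, −30)

Express y = (−709 − 29x)/13 and substitute into the circle:
1010x² + 35350x + 266640 = 0  ⟹  x² + 35x + 264 = 0
x = −11 or x = −24, giving (−11, −30) and (−24, −1).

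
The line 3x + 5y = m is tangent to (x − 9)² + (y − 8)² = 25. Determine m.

The line touches the circle iff its distance from (9, 8) is 5:
|3·9 + 5·8 − m| / √34 = 5
|m − (67)| = 5√34.

m = 67 ± 5√34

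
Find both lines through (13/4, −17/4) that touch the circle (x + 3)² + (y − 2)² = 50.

x − 7y = 33 and 7x − y = 27

Write the tangent as mx − y + (−17/4 − m·(13/4)) = 0 and set its distance from the centre to 5√2:
[m·(−25/4) − (25/4)]² = 50(m² + 1)
7m² − 50m + 7 = 0, so m = 1/7 or m = 7.
With m = 1/7: x − 7y = 33. With m = 7: 7x − y = 27.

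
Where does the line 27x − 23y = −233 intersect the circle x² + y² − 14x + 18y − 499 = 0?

Express y = (233 + 27x)/23 and substitute into the circle:
1258x² + 16354x − 113220 = 0  ⟹  x² + 13x − 90 = 0
x = 5 or x = −18, giving (5, 16) and (−18, −11).

(−18, −11) and (5, 16)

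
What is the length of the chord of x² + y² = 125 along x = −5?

20

The line gives x = −5. Substituting into the circle:
y² − 100 = 0
y = 10 or y = −10, giving (−5, 10) and (−5, −10).
Chord length = distance between (−5, 10) and (−5, −10) = √400 = 20.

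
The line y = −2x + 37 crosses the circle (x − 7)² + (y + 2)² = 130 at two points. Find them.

Express y = −2x + 37 and substitute into the circle:
5x² − 170x + 1440 = 0  ⟹  x² − 34x + 288 = 0
x = 18 or x = 16, giving (18, 1) and (16, 5).

(16, 5) and (18, 1)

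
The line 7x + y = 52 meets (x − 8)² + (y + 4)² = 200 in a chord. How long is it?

20√2

The distance from (8, −4) to the line is 0/√50, and r² = 200.
Half the chord is √(r² − d²) = √(200), so the full chord is 20√2.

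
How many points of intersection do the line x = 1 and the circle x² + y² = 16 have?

Centre (0, 0), r² = 16. Distance² from centre to line = (−1)² = 1.
Since d² < r², the line cuts the circle twice.

2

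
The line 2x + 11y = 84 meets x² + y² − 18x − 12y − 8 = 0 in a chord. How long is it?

10√5

Substitute y = (84 − 2x)/11:
125x² − 2250x − 5000 = 0  ⟹  x² − 18x − 40 = 0
x = 20 or x = −2, giving (20, 4) and (−2, 8).
|(20, 4) − (−2, 8)| = √((22)² + (−4)²) = 10√5.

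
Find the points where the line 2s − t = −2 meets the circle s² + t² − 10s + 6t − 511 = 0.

From the line, t = 2s + 2. Substituting:
5s² + 10s − 495 = 0  ⟹  s² + 2s − 99 = 0
s = 9 or s = −11, giving (9, 20) and (−11, −20).

(−11, −20) and (9, 20)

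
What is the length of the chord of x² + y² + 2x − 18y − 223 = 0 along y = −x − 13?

13√2

From the line, y = −x − 13. Substituting:
2x² + 46x + 180 = 0  ⟹  x² + 23x + 90 = 0
x = −5 or x = −18, giving (−5, −8) and (−18, 5).
Chord length = distance between (−5, −8) and (−18, 5) = √338 = 13√2.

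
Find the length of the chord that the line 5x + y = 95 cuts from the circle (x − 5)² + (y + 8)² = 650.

8√26

The distance from (5, −8) to the line is 78/√26, and r² = 650.
Chord = 2√(r² − d²) = 2·√(416) = 8√26.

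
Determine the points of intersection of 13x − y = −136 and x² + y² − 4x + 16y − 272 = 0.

(−12, −20) and (−10, 6)

From the line, y = 13x + 136. Substituting:
170x² + 3740x + 20400 = 0  ⟹  x² + 22x + 120 = 0
x = −10 or x = −12, giving (−10, 6) and (−12, −20).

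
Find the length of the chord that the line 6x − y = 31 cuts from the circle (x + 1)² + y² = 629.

8√37

Express y = 6x − 31 and substitute into the circle:
37x² − 370x + 333 = 0  ⟹  x² − 10x + 9 = 0
x = 9 or x = 1, giving (9, 23) and (1, −25).
Chord length = distance between (9, 23) and (1, −25) = √2368 = 8√37.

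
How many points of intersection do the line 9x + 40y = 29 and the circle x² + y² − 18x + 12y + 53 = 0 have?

2

Centre (9, −6), r² = 64. Distance² from centre to line = (−188)²/1681 = 35344/1681.
Since d² < r², the line cuts the circle twice.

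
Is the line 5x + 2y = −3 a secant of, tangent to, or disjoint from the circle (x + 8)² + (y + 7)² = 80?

Substituting the line into the circle gives 29x² − 46x + 57 = 0.
Δ = 2116 − 6612 = −4496.
No real roots: the line does not meet the circle.

disjoint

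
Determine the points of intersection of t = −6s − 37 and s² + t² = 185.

Express t = −6s − 37 and substitute into the circle:
37s² + 444s + 1184 = 0  ⟹  s² + 12s + 32 = 0
s = −4 or s = −8, giving (−4, −13) and (−8, 11).

(−8, 11) and (−4, −13)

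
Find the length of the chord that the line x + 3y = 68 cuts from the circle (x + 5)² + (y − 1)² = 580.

Centre (−5, 1), r² = 580. Perpendicular distance d from centre to line = |−70| / √10 = 70/√10.
Half the chord is √(r² − d²) = √(90), so the full chord is 6√10.

6√10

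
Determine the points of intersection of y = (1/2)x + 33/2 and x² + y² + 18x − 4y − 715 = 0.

(−37, −2) and (11, 22)

Express y = (33 + x)/2 and substitute into the circle:
5x² + 130x − 2035 = 0  ⟹  x² + 26x − 407 = 0
x = 11 or x = −37, giving (11, 22) and (−37, −2).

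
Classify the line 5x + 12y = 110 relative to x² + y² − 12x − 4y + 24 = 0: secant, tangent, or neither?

neither

Substituting the line into the circle gives 169x² − 2588x + 10276 = 0.
Δ = 6697744 − 6946576 = −248832.
No real roots: the line does not meet the circle.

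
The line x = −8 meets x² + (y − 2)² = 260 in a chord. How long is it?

The line gives x = −8. Substituting into the circle:
y² − 4y − 192 = 0
y = 16 or y = −12, giving (−8, 16) and (−8, −12).
Chord length = distance between (−8, 16) and (−8, −12) = √784 = 28.

28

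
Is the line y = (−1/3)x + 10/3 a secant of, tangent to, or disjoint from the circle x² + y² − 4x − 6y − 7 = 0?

secant

d² = (1·2 + 3·3 − (10))²/10 = 1/10; r² = 20.
Since d² < r², the line cuts the circle twice.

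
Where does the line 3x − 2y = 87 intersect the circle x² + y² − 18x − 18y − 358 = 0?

From the line, y = (−87 + 3x)/2. Substituting:
13x² − 702x + 9269 = 0  ⟹  x² − 54x + 713 = 0
x = 31 or x = 23, giving (31, 3) and (23, −9).

(23, −9) and (31, 3)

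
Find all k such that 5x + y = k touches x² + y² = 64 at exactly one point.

k = ±8√26

Tangency holds when the distance from the centre (0, 0) to the line equals the radius 8:
|5·0 + 1·0 − k| / √26 = 8
|k| = 8√26.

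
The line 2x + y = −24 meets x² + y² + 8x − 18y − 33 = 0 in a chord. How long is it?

2√5

From the line, y = −2x − 24. Substituting:
5x² + 140x + 975 = 0  ⟹  x² + 28x + 195 = 0
x = −13 or x = −15, giving (−13, 2) and (−15, 6).
Chord length = distance between (−13, 2) and (−15, 6) = √20 = 2√5.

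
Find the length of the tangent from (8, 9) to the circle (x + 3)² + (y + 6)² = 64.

√282

The centre is (−3, −6) and r = 8. The square of the distance from P to the centre is 121 + 225 = 346.
By the tangent–radius right angle, tangent length = √(|PO|² − r²) = √282.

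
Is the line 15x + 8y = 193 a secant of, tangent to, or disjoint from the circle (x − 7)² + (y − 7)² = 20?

d² = (15·7 + 8·7 − (193))²/289 = 1024/289; r² = 20.
Since d² < r², the line cuts the circle twice.

secant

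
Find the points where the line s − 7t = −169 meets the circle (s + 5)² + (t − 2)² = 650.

(−22, 21) and (6, 25)

Substitute t = (169 + s)/7:
50s² + 800s − 6600 = 0  ⟹  s² + 16s − 132 = 0
s = 6 or s = −22, giving (6, 25) and (−22, 21).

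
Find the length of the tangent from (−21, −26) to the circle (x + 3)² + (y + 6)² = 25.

The centre is (−3, −6) and r = 5. The square of the distance from P to the centre is 324 + 400 = 724.
By the tangent–radius right angle, tangent length = √(|PO|² − r²) = √699.

√699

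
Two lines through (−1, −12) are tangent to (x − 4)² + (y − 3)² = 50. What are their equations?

7x + y = −19 and x − y = 11

Write the tangent as mx − y + (−12 − m·(−1)) = 0 and set its distance from the centre to 5√2:
[m·(5) − (15)]² = 50(m² + 1)
m² + 6m − 7 = 0, so m = −7 or m = 1.
With m = −7: 7x + y = −19. With m = 1: x − y = 11.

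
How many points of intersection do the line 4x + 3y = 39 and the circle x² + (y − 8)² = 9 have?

1

d² = (4·0 + 3·8 − (39))²/25 = 9; r² = 9.
Since d² = r², the line is tangent.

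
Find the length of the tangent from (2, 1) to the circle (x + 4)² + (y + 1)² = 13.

3√3

With centre O = (−4, −1), |OP|² = 40 and r² = 13.
The tangent meets the radius at right angles, so tangent² = |PO|² − r² = 40 − 13 = 27.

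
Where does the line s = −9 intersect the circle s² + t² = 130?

(−9, −7) and (−9, 7)

The line gives s = −9. Substituting into the circle:
t² − 49 = 0
t = 7 or t = −7, giving (−9, 7) and (−9, −7).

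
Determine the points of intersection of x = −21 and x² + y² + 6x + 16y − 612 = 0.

(−21, −27) and (−21, 11)

The line gives x = −21. Substituting into the circle:
y² + 16y − 297 = 0
y = 11 or y = −27, giving (−21, 11) and (−21, −27).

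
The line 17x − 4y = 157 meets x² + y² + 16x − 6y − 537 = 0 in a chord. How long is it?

2√305

Substitute y = (−157 + 17x)/4:
305x² − 5490x + 19825 = 0  ⟹  x² − 18x + 65 = 0
x = 13 or x = 5, giving (13, 16) and (5, −18).
|(13, 16) − (5, −18)| = √((8)² + (34)²) = 2√305.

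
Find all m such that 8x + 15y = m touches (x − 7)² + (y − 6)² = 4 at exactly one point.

For a tangent, require d(centre, line) = r = 2.
|8·7 + 15·6 − m| / √289 = 2
|m − (146)| = 2·17, so m = 180 or m = 112.

m = 112 or m = 180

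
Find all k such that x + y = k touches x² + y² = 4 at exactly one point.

Tangency holds when the distance from the centre (0, 0) to the line equals the radius 2:
|1·0 + 1·0 − k| / √2 = 2
|k| = 2√2.

k = ±2√2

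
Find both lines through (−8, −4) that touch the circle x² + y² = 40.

x + 3y = −20 and 3x − y = −20

Let a tangent through (−8, −4) have slope m. Its distance from (0, 0) must equal 2√10:
[m·(8) − (4)]² = 40(m² + 1)
3m² − 8m − 3 = 0, so m = −1/3 or m = 3.
Through (−8, −4) these give x + 3y = −20 and 3x − y = −20.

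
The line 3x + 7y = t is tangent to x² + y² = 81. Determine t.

Tangency holds when the distance from the centre (0, 0) to the line equals the radius 9:
|3·0 + 7·0 − t| / √58 = 9
|t| = 9√58.

t = ±9√58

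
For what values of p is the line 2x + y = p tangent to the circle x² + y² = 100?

For a tangent, require d(centre, line) = r = 10.
|2·0 + 1·0 − p| / √5 = 10
|p| = 10√5.

p = ±10√5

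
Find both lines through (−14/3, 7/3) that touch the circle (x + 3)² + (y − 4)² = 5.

x + 2y = 0 and 2x + y = −7

Let a tangent through (−14/3, 7/3) have slope m. Its distance from (−3, 4) must equal √5:
[m·(5/3) − (5/3)]² = 5(m² + 1)
2m² + 5m + 2 = 0, so m = −1/2 or m = −2.
Through (−14/3, 7/3) these give x + 2y = 0 and 2x + y = −7.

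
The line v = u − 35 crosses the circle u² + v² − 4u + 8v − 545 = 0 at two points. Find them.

(8, −27) and (25, −10)

Substitute v = u − 35:
2u² − 66u + 400 = 0  ⟹  u² − 33u + 200 = 0
u = 25 or u = 8, giving (25, −10) and (8, −27).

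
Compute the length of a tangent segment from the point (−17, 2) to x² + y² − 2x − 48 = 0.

The centre is (1, 0) and r = 7. The square of the distance from P to the centre is 324 + 4 = 328.
By the tangent–radius right angle, tangent length = √(|PO|² − r²) = √279 = 3√31.

3√31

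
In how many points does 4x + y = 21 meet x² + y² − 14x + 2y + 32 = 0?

Substituting the line into the circle gives 17x² − 190x + 515 = 0.
Δ = 36100 − 35020 = 1080.
Two real roots: the line is a secant.

2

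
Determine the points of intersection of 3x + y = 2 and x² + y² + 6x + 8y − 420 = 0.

Express y = −3x + 2 and substitute into the circle:
10x² − 30x − 400 = 0  ⟹  x² − 3x − 40 = 0
x = 8 or x = −5, giving (8, −22) and (−5, 17).

(−5, 17) and (8, −22)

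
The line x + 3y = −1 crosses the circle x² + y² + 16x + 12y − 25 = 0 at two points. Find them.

From the line, y = (−1 − x)/3. Substituting:
10x² + 110x − 260 = 0  ⟹  x² + 11x − 26 = 0
x = 2 or x = −13, giving (2, −1) and (−13, 4).

(−13, 4) and (2, −1)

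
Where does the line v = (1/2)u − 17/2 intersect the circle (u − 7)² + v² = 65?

(3, −7) and (15, −1)

Express v = (−17 + u)/2 and substitute into the circle:
5u² − 90u + 225 = 0  ⟹  u² − 18u + 45 = 0
u = 15 or u = 3, giving (15, −1) and (3, −7).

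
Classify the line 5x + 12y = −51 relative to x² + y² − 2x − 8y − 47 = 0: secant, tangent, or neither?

tangent

Substituting the line into the circle gives 169x² + 702x + 729 = 0.
Δ = 492804 − 492804 = 0.
A repeated root: the line is tangent.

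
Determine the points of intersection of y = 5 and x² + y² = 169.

(−12, 5) and (12, 5)

Substitute y = 5:
x² − 144 = 0
x = 12 or x = −12, giving (12, 5) and (−12, 5).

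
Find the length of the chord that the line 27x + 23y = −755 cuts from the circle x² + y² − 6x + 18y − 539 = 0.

Express y = (−755 − 27x)/23 and substitute into the circle:
1258x² + 26418x − 27676 = 0  ⟹  x² + 21x − 22 = 0
x = 1 or x = −22, giving (1, −34) and (−22, −7).
|(1, −34) − (−22, −7)| = √((23)² + (−27)²) = √1258.

√1258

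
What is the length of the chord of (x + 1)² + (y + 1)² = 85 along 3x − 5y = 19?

3√34

From the line, y = (−19 + 3x)/5. Substituting:
34x² − 34x − 1904 = 0  ⟹  x² − x − 56 = 0
x = 8 or x = −7, giving (8, 1) and (−7, −8).
|(8, 1) − (−7, −8)| = √((15)² + (9)²) = 3√34.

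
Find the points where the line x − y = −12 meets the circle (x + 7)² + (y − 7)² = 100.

(−13, −1) and (1, 13)

From the line, y = x + 12. Substituting:
2x² + 24x − 26 = 0  ⟹  x² + 12x − 13 = 0
x = 1 or x = −13, giving (1, 13) and (−13, −1).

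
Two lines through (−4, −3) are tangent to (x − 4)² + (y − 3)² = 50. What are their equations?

7x − y = −25 and x + 7y = −25

Write the tangent as mx − y + (−3 − m·(−4)) = 0 and set its distance from the centre to 5√2:
[m·(8) − (6)]² = 50(m² + 1)
7m² − 48m − 7 = 0, so m = 7 or m = −1/7.
Through (−4, −3) these give 7x − y = −25 and x + 7y = −25.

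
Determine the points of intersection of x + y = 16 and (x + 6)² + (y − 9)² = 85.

(0, 16) and (1, 15)

Substitute y = −x + 16:
2x² − 2x = 0  ⟹  x² − x = 0
x = 1 or x = 0, giving (1, 15) and (0, 16).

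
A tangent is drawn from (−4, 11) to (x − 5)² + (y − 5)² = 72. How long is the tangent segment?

The centre is (5, 5) and r = 6√2. The square of the distance from P to the centre is 81 + 36 = 117.
Power of the point: PT² = |PO|² − r² = 45, so PT = 3√5.

3√5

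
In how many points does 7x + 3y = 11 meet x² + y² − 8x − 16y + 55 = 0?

Substituting the line into the circle gives 58x² + 110x + 88 = 0.
Discriminant = (110)² − 4·58·(88) = −8316 < 0.
No real roots: the line does not meet the circle.

0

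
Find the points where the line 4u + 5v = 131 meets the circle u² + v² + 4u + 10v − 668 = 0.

(9, 19) and (19, 11)

From the line, v = (131 − 4u)/5. Substituting:
41u² − 1148u + 7011 = 0  ⟹  u² − 28u + 171 = 0
u = 19 or u = 9, giving (19, 11) and (9, 19).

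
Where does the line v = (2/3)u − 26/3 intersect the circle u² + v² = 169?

Express v = (−26 + 2u)/3 and substitute into the circle:
13u² − 104u − 845 = 0  ⟹  u² − 8u − 65 = 0
u = 13 or u = −5, giving (13, 0) and (−5, −12).

(−5, −12) and (13, 0)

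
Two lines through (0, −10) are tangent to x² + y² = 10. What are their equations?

A line y − (−10) = m(x − (0)) is tangent when its distance from (0, 0) is √10:
(0m − (10))² = 10(m² + 1)
m² − 9 = 0, so m = −3 or m = 3.
With m = −3: 3x + y = −10. With m = 3: 3x − y = 10.

3x + y = −10 and 3x − y = 10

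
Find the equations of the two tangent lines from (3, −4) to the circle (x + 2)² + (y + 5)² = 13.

3x − 2y = 17 and 2x + 3y = −6

Let a tangent through (3, −4) have slope m. Its distance from (−2, −5) must equal √13:
(−5m − (−1))² = 13(m² + 1)
6m² − 5m − 6 = 0, so m = 3/2 or m = −2/3.
Through (3, −4) these give 3x − 2y = 17 and 2x + 3y = −6.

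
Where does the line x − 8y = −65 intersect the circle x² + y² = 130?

From the line, y = (65 + x)/8. Substituting:
65x² + 130x − 4095 = 0  ⟹  x² + 2x − 63 = 0
x = 7 or x = −9, giving (7, 9) and (−9, 7).

(−9, 7) and (7, 9)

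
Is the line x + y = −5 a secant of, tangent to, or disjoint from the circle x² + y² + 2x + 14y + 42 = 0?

secant

d² = (1·(−1) + 1·(−7) − (−5))²/2 = 9/2; r² = 8.
Since d² < r², the line cuts the circle twice.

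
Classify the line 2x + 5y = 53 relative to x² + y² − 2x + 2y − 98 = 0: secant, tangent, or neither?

neither

Substituting the line into the circle gives 29x² − 282x + 889 = 0.
Δ = 79524 − 103124 = −23600.
No real roots: the line does not meet the circle.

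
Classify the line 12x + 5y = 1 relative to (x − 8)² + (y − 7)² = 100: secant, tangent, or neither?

Substituting the line into the circle gives 169x² + 416x + 256 = 0.
Δ = 173056 − 173056 = 0.
A repeated root: the line is tangent.

tangent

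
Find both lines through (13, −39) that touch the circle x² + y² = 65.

8x + y = 65 and 7x + 4y = −65

Let a tangent through (13, −39) have slope m. Its distance from (0, 0) must equal √65:
(−13m − (39))² = 65(m² + 1)
4m² + 39m + 56 = 0, so m = −8 or m = −7/4.
With m = −8: 8x + y = 65. With m = −7/4: 7x + 4y = −65.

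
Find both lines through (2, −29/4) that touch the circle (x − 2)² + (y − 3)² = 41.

5x − 4y = 39 and 5x + 4y = −19

Write the tangent as mx − y + (−29/4 − m·(2)) = 0 and set its distance from the centre to √41:
[m·(0) − (41/4)]² = 41(m² + 1)
16m² − 25 = 0, so m = 5/4 or m = −5/4.
Through (2, −29/4) these give 5x − 4y = 39 and 5x + 4y = −19.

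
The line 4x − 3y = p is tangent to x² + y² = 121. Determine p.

p = −55 or p = 55

The line touches the circle iff its distance from (0, 0) is 11:
|4·0 − 3·0 − p| / √25 = 11
|p| = 11·5, so p = 55 or p = −55.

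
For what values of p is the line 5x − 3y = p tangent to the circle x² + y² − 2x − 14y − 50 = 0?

For a tangent, require d(centre, line) = r = 10.
|5·1 − 3·7 − p| / √34 = 10
|p − (−16)| = 10√34.

p = −16 ± 10√34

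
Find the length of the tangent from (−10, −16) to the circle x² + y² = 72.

2√71

Centre (0, 0), r² = 72. |PO|² = (−10)² + (−16)² = 356.
By the tangent–radius right angle, tangent length = √(|PO|² − r²) = √284 = 2√71.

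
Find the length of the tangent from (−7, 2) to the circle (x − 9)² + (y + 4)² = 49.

Centre (9, −4), r² = 49. |PO|² = (−16)² + (6)² = 292.
Power of the point: PT² = |PO|² − r² = 243, so PT = 9√3.

9√3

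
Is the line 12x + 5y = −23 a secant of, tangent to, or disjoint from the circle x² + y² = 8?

secant

Substituting the line into the circle gives 169x² + 552x + 329 = 0.
Δ = 304704 − 222404 = 82300.
Two real roots: the line is a secant.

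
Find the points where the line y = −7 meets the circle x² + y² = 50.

From the line, y = −7. Substituting:
x² − 1 = 0
x = 1 or x = −1, giving (1, −7) and (−1, −7).

(−1, −7) and (1, −7)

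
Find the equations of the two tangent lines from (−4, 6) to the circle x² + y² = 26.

5x − y = −26 and x + 5y = 26

Let a tangent through (−4, 6) have slope m. Its distance from (0, 0) must equal √26:
[m·(4) − (−6)]² = 26(m² + 1)
5m² − 24m − 5 = 0, so m = 5 or m = −1/5.
Through (−4, 6) these give 5x − y = −26 and x + 5y = 26.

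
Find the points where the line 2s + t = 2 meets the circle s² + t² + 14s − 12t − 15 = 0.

Substitute t = −2s + 2:
5s² + 30s − 35 = 0  ⟹  s² + 6s − 7 = 0
s = 1 or s = −7, giving (1, 0) and (−7, 16).

(−7, 16) and (1, 0)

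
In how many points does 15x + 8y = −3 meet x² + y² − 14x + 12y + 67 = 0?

Substituting the line into the circle gives 289x² − 2246x + 4009 = 0.
Δ = 5044516 − 4634404 = 410112.
Two real roots: the line is a secant.

2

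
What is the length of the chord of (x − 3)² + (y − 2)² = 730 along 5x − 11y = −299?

Centre (3, 2), r² = 730. Perpendicular distance d from centre to line = |292| / √146 = 292/√146.
Half the chord is √(r² − d²) = √(146), so the full chord is 2√146.

2√146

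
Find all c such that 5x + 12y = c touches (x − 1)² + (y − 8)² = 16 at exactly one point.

The line touches the circle iff its distance from (1, 8) is 4:
|5·1 + 12·8 − c| / √169 = 4
|c − (101)| = 4·13, so c = 153 or c = 49.

c = 49 or c = 153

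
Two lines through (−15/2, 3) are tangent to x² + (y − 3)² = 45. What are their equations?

2x + y = −12 and 2x − y = −18

A line y − (3) = m(x − (−15/2)) is tangent when its distance from (0, 3) is 3√5:
(15/2m − (0))² = 45(m² + 1)
m² − 4 = 0, so m = −2 or m = 2.
With m = −2: 2x + y = −12. With m = 2: 2x − y = −18.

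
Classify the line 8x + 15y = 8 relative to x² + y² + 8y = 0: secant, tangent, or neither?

d² = (8·0 + 15·(−4) − (8))²/289 = 16; r² = 16.
Since d² = r², the line is tangent.

tangent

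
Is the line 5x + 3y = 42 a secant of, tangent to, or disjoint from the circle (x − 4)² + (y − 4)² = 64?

Centre (4, 4), r² = 64. Distance² from centre to line = (−10)²/34 = 50/17.
Since d² < r², the line cuts the circle twice.

secant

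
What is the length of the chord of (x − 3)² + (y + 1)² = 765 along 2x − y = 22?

24√5

The distance from (3, −1) to the line is 15/√5, and r² = 765.
Chord = 2√(r² − d²) = 2·√(720) = 24√5.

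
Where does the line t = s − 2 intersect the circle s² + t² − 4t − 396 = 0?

From the line, t = s − 2. Substituting:
2s² − 8s − 384 = 0  ⟹  s² − 4s − 192 = 0
s = 16 or s = −12, giving (16, 14) and (−12, −14).

(−12, −14) and (16, 14)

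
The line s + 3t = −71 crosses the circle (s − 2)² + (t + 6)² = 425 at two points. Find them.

Substitute t = (−71 − s)/3:
10s² + 70s − 980 = 0  ⟹  s² + 7s − 98 = 0
s = 7 or s = −14, giving (7, −26) and (−14, −19).

(−14, −19) and (7, −26)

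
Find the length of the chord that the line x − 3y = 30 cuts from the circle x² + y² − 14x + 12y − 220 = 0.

Centre (7, −6), r² = 305. Perpendicular distance d from centre to line = |−5| / √10 = 5/√10.
Half the chord is √(r² − d²) = √(605/2), so the full chord is 11√10.

11√10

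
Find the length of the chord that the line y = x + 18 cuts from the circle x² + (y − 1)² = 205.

11√2

The distance from (0, 1) to the line is 17/√2, and r² = 205.
Chord = 2√(r² − d²) = 2·√(121/2) = 11√2.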